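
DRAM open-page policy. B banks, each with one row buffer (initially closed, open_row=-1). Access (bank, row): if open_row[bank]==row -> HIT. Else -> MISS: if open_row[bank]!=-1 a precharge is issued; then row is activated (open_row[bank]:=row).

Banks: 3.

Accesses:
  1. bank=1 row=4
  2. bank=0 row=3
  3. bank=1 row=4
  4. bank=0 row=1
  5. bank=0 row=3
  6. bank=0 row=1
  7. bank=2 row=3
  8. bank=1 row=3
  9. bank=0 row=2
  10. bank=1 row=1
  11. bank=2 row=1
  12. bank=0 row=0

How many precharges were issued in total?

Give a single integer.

Answer: 8

Derivation:
Acc 1: bank1 row4 -> MISS (open row4); precharges=0
Acc 2: bank0 row3 -> MISS (open row3); precharges=0
Acc 3: bank1 row4 -> HIT
Acc 4: bank0 row1 -> MISS (open row1); precharges=1
Acc 5: bank0 row3 -> MISS (open row3); precharges=2
Acc 6: bank0 row1 -> MISS (open row1); precharges=3
Acc 7: bank2 row3 -> MISS (open row3); precharges=3
Acc 8: bank1 row3 -> MISS (open row3); precharges=4
Acc 9: bank0 row2 -> MISS (open row2); precharges=5
Acc 10: bank1 row1 -> MISS (open row1); precharges=6
Acc 11: bank2 row1 -> MISS (open row1); precharges=7
Acc 12: bank0 row0 -> MISS (open row0); precharges=8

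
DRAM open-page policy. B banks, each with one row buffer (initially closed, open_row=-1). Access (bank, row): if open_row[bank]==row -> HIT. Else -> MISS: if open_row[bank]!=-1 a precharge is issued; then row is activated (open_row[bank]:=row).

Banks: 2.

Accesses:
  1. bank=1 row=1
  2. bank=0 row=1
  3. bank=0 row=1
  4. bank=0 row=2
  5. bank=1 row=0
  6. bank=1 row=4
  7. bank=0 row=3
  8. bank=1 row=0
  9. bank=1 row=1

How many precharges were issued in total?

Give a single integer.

Acc 1: bank1 row1 -> MISS (open row1); precharges=0
Acc 2: bank0 row1 -> MISS (open row1); precharges=0
Acc 3: bank0 row1 -> HIT
Acc 4: bank0 row2 -> MISS (open row2); precharges=1
Acc 5: bank1 row0 -> MISS (open row0); precharges=2
Acc 6: bank1 row4 -> MISS (open row4); precharges=3
Acc 7: bank0 row3 -> MISS (open row3); precharges=4
Acc 8: bank1 row0 -> MISS (open row0); precharges=5
Acc 9: bank1 row1 -> MISS (open row1); precharges=6

Answer: 6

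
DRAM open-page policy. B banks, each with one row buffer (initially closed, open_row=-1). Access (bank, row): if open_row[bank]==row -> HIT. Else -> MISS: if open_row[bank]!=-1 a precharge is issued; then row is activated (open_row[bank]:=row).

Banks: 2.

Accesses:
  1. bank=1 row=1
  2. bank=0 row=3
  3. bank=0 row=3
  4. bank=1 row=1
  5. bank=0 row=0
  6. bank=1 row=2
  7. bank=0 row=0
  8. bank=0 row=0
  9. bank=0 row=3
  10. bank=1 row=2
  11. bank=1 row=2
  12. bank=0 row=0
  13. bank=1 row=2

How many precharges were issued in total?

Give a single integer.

Acc 1: bank1 row1 -> MISS (open row1); precharges=0
Acc 2: bank0 row3 -> MISS (open row3); precharges=0
Acc 3: bank0 row3 -> HIT
Acc 4: bank1 row1 -> HIT
Acc 5: bank0 row0 -> MISS (open row0); precharges=1
Acc 6: bank1 row2 -> MISS (open row2); precharges=2
Acc 7: bank0 row0 -> HIT
Acc 8: bank0 row0 -> HIT
Acc 9: bank0 row3 -> MISS (open row3); precharges=3
Acc 10: bank1 row2 -> HIT
Acc 11: bank1 row2 -> HIT
Acc 12: bank0 row0 -> MISS (open row0); precharges=4
Acc 13: bank1 row2 -> HIT

Answer: 4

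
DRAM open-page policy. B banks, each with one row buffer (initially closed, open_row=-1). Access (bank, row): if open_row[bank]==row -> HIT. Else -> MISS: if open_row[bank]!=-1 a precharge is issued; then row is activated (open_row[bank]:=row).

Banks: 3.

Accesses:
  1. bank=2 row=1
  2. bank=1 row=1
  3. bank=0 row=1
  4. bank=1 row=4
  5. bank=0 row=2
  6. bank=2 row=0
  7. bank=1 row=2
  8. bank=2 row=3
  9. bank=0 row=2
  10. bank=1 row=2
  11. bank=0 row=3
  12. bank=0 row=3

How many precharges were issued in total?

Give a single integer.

Answer: 6

Derivation:
Acc 1: bank2 row1 -> MISS (open row1); precharges=0
Acc 2: bank1 row1 -> MISS (open row1); precharges=0
Acc 3: bank0 row1 -> MISS (open row1); precharges=0
Acc 4: bank1 row4 -> MISS (open row4); precharges=1
Acc 5: bank0 row2 -> MISS (open row2); precharges=2
Acc 6: bank2 row0 -> MISS (open row0); precharges=3
Acc 7: bank1 row2 -> MISS (open row2); precharges=4
Acc 8: bank2 row3 -> MISS (open row3); precharges=5
Acc 9: bank0 row2 -> HIT
Acc 10: bank1 row2 -> HIT
Acc 11: bank0 row3 -> MISS (open row3); precharges=6
Acc 12: bank0 row3 -> HIT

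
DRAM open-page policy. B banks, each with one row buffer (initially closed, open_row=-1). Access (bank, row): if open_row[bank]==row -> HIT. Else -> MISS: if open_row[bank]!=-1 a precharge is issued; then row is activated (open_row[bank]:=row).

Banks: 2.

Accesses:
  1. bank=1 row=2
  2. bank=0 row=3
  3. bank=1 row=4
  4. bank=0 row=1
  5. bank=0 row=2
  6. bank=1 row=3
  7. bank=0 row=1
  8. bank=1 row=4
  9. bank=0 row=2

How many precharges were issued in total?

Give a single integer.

Acc 1: bank1 row2 -> MISS (open row2); precharges=0
Acc 2: bank0 row3 -> MISS (open row3); precharges=0
Acc 3: bank1 row4 -> MISS (open row4); precharges=1
Acc 4: bank0 row1 -> MISS (open row1); precharges=2
Acc 5: bank0 row2 -> MISS (open row2); precharges=3
Acc 6: bank1 row3 -> MISS (open row3); precharges=4
Acc 7: bank0 row1 -> MISS (open row1); precharges=5
Acc 8: bank1 row4 -> MISS (open row4); precharges=6
Acc 9: bank0 row2 -> MISS (open row2); precharges=7

Answer: 7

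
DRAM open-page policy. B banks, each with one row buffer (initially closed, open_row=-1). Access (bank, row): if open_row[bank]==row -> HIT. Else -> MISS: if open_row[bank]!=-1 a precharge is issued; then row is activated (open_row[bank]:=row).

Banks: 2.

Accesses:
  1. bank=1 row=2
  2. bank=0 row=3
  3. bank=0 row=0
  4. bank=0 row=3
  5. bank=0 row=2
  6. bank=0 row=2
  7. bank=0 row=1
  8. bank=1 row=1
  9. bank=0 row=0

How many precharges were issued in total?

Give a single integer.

Answer: 6

Derivation:
Acc 1: bank1 row2 -> MISS (open row2); precharges=0
Acc 2: bank0 row3 -> MISS (open row3); precharges=0
Acc 3: bank0 row0 -> MISS (open row0); precharges=1
Acc 4: bank0 row3 -> MISS (open row3); precharges=2
Acc 5: bank0 row2 -> MISS (open row2); precharges=3
Acc 6: bank0 row2 -> HIT
Acc 7: bank0 row1 -> MISS (open row1); precharges=4
Acc 8: bank1 row1 -> MISS (open row1); precharges=5
Acc 9: bank0 row0 -> MISS (open row0); precharges=6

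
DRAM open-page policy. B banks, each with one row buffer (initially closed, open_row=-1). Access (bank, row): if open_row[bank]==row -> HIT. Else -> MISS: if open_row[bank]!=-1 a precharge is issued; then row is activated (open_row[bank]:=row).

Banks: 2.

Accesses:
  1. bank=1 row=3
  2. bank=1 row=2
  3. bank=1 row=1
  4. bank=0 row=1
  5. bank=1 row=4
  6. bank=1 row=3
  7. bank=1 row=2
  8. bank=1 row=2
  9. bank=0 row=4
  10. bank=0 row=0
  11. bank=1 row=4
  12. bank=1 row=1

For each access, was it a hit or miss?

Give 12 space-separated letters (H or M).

Answer: M M M M M M M H M M M M

Derivation:
Acc 1: bank1 row3 -> MISS (open row3); precharges=0
Acc 2: bank1 row2 -> MISS (open row2); precharges=1
Acc 3: bank1 row1 -> MISS (open row1); precharges=2
Acc 4: bank0 row1 -> MISS (open row1); precharges=2
Acc 5: bank1 row4 -> MISS (open row4); precharges=3
Acc 6: bank1 row3 -> MISS (open row3); precharges=4
Acc 7: bank1 row2 -> MISS (open row2); precharges=5
Acc 8: bank1 row2 -> HIT
Acc 9: bank0 row4 -> MISS (open row4); precharges=6
Acc 10: bank0 row0 -> MISS (open row0); precharges=7
Acc 11: bank1 row4 -> MISS (open row4); precharges=8
Acc 12: bank1 row1 -> MISS (open row1); precharges=9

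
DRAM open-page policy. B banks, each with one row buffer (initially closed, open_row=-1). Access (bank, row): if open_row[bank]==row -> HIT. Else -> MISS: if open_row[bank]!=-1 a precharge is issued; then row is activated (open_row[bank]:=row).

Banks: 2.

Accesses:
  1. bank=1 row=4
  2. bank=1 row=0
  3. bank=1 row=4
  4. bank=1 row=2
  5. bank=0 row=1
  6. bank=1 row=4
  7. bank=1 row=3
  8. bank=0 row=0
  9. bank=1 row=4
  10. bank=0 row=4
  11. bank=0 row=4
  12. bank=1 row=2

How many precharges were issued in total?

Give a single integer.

Answer: 9

Derivation:
Acc 1: bank1 row4 -> MISS (open row4); precharges=0
Acc 2: bank1 row0 -> MISS (open row0); precharges=1
Acc 3: bank1 row4 -> MISS (open row4); precharges=2
Acc 4: bank1 row2 -> MISS (open row2); precharges=3
Acc 5: bank0 row1 -> MISS (open row1); precharges=3
Acc 6: bank1 row4 -> MISS (open row4); precharges=4
Acc 7: bank1 row3 -> MISS (open row3); precharges=5
Acc 8: bank0 row0 -> MISS (open row0); precharges=6
Acc 9: bank1 row4 -> MISS (open row4); precharges=7
Acc 10: bank0 row4 -> MISS (open row4); precharges=8
Acc 11: bank0 row4 -> HIT
Acc 12: bank1 row2 -> MISS (open row2); precharges=9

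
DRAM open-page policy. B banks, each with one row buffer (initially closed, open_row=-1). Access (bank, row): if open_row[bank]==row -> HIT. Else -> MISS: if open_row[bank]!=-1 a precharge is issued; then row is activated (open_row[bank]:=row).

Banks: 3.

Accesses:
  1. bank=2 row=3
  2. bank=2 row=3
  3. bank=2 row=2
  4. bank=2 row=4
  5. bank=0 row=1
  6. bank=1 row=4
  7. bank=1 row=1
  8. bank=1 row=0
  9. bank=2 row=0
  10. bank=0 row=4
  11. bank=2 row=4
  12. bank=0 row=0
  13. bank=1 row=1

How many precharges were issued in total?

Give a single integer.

Acc 1: bank2 row3 -> MISS (open row3); precharges=0
Acc 2: bank2 row3 -> HIT
Acc 3: bank2 row2 -> MISS (open row2); precharges=1
Acc 4: bank2 row4 -> MISS (open row4); precharges=2
Acc 5: bank0 row1 -> MISS (open row1); precharges=2
Acc 6: bank1 row4 -> MISS (open row4); precharges=2
Acc 7: bank1 row1 -> MISS (open row1); precharges=3
Acc 8: bank1 row0 -> MISS (open row0); precharges=4
Acc 9: bank2 row0 -> MISS (open row0); precharges=5
Acc 10: bank0 row4 -> MISS (open row4); precharges=6
Acc 11: bank2 row4 -> MISS (open row4); precharges=7
Acc 12: bank0 row0 -> MISS (open row0); precharges=8
Acc 13: bank1 row1 -> MISS (open row1); precharges=9

Answer: 9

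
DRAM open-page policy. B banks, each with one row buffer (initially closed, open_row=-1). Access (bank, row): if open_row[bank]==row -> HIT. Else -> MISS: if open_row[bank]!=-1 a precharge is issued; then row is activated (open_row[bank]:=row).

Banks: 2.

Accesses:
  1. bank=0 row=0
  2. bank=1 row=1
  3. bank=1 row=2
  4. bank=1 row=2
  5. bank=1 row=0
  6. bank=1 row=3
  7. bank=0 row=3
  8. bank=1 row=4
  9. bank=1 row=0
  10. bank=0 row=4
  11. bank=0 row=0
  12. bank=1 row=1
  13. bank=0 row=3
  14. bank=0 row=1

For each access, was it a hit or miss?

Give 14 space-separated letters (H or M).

Answer: M M M H M M M M M M M M M M

Derivation:
Acc 1: bank0 row0 -> MISS (open row0); precharges=0
Acc 2: bank1 row1 -> MISS (open row1); precharges=0
Acc 3: bank1 row2 -> MISS (open row2); precharges=1
Acc 4: bank1 row2 -> HIT
Acc 5: bank1 row0 -> MISS (open row0); precharges=2
Acc 6: bank1 row3 -> MISS (open row3); precharges=3
Acc 7: bank0 row3 -> MISS (open row3); precharges=4
Acc 8: bank1 row4 -> MISS (open row4); precharges=5
Acc 9: bank1 row0 -> MISS (open row0); precharges=6
Acc 10: bank0 row4 -> MISS (open row4); precharges=7
Acc 11: bank0 row0 -> MISS (open row0); precharges=8
Acc 12: bank1 row1 -> MISS (open row1); precharges=9
Acc 13: bank0 row3 -> MISS (open row3); precharges=10
Acc 14: bank0 row1 -> MISS (open row1); precharges=11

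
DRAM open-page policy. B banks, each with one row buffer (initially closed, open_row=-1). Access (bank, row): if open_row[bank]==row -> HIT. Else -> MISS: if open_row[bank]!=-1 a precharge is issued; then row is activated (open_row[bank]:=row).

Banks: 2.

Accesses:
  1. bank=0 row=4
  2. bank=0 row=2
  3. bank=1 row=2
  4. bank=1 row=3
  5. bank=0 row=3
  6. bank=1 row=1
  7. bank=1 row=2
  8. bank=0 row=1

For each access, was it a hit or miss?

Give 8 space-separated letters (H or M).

Acc 1: bank0 row4 -> MISS (open row4); precharges=0
Acc 2: bank0 row2 -> MISS (open row2); precharges=1
Acc 3: bank1 row2 -> MISS (open row2); precharges=1
Acc 4: bank1 row3 -> MISS (open row3); precharges=2
Acc 5: bank0 row3 -> MISS (open row3); precharges=3
Acc 6: bank1 row1 -> MISS (open row1); precharges=4
Acc 7: bank1 row2 -> MISS (open row2); precharges=5
Acc 8: bank0 row1 -> MISS (open row1); precharges=6

Answer: M M M M M M M M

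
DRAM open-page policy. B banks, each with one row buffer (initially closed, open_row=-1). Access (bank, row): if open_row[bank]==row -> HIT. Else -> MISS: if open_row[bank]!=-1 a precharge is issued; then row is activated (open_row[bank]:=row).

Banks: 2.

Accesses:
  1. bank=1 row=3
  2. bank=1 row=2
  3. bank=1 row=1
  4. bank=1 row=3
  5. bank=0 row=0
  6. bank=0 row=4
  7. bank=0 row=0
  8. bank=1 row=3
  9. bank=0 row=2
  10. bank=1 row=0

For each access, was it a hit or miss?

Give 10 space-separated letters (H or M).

Acc 1: bank1 row3 -> MISS (open row3); precharges=0
Acc 2: bank1 row2 -> MISS (open row2); precharges=1
Acc 3: bank1 row1 -> MISS (open row1); precharges=2
Acc 4: bank1 row3 -> MISS (open row3); precharges=3
Acc 5: bank0 row0 -> MISS (open row0); precharges=3
Acc 6: bank0 row4 -> MISS (open row4); precharges=4
Acc 7: bank0 row0 -> MISS (open row0); precharges=5
Acc 8: bank1 row3 -> HIT
Acc 9: bank0 row2 -> MISS (open row2); precharges=6
Acc 10: bank1 row0 -> MISS (open row0); precharges=7

Answer: M M M M M M M H M M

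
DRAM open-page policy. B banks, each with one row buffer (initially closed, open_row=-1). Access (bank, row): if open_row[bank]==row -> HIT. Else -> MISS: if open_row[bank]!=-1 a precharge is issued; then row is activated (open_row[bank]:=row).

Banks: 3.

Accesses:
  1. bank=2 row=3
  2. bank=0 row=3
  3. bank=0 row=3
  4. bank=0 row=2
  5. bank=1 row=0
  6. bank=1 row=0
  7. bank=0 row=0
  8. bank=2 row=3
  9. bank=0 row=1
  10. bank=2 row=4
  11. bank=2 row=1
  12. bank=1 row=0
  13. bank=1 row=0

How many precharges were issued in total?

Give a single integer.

Answer: 5

Derivation:
Acc 1: bank2 row3 -> MISS (open row3); precharges=0
Acc 2: bank0 row3 -> MISS (open row3); precharges=0
Acc 3: bank0 row3 -> HIT
Acc 4: bank0 row2 -> MISS (open row2); precharges=1
Acc 5: bank1 row0 -> MISS (open row0); precharges=1
Acc 6: bank1 row0 -> HIT
Acc 7: bank0 row0 -> MISS (open row0); precharges=2
Acc 8: bank2 row3 -> HIT
Acc 9: bank0 row1 -> MISS (open row1); precharges=3
Acc 10: bank2 row4 -> MISS (open row4); precharges=4
Acc 11: bank2 row1 -> MISS (open row1); precharges=5
Acc 12: bank1 row0 -> HIT
Acc 13: bank1 row0 -> HIT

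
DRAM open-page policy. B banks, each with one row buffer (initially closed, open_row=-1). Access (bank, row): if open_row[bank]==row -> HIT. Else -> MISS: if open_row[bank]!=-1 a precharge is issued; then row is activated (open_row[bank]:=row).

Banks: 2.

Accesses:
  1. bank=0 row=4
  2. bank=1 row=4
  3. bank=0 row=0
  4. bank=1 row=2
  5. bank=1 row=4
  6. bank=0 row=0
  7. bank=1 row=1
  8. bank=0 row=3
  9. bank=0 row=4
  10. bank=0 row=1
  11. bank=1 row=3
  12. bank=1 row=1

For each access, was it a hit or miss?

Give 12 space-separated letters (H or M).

Answer: M M M M M H M M M M M M

Derivation:
Acc 1: bank0 row4 -> MISS (open row4); precharges=0
Acc 2: bank1 row4 -> MISS (open row4); precharges=0
Acc 3: bank0 row0 -> MISS (open row0); precharges=1
Acc 4: bank1 row2 -> MISS (open row2); precharges=2
Acc 5: bank1 row4 -> MISS (open row4); precharges=3
Acc 6: bank0 row0 -> HIT
Acc 7: bank1 row1 -> MISS (open row1); precharges=4
Acc 8: bank0 row3 -> MISS (open row3); precharges=5
Acc 9: bank0 row4 -> MISS (open row4); precharges=6
Acc 10: bank0 row1 -> MISS (open row1); precharges=7
Acc 11: bank1 row3 -> MISS (open row3); precharges=8
Acc 12: bank1 row1 -> MISS (open row1); precharges=9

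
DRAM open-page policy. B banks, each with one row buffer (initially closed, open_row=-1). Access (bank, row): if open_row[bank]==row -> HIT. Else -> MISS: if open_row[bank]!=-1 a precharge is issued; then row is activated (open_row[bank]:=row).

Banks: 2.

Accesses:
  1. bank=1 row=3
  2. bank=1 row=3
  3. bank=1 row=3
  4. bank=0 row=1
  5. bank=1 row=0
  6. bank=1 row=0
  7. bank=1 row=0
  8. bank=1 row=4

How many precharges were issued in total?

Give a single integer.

Answer: 2

Derivation:
Acc 1: bank1 row3 -> MISS (open row3); precharges=0
Acc 2: bank1 row3 -> HIT
Acc 3: bank1 row3 -> HIT
Acc 4: bank0 row1 -> MISS (open row1); precharges=0
Acc 5: bank1 row0 -> MISS (open row0); precharges=1
Acc 6: bank1 row0 -> HIT
Acc 7: bank1 row0 -> HIT
Acc 8: bank1 row4 -> MISS (open row4); precharges=2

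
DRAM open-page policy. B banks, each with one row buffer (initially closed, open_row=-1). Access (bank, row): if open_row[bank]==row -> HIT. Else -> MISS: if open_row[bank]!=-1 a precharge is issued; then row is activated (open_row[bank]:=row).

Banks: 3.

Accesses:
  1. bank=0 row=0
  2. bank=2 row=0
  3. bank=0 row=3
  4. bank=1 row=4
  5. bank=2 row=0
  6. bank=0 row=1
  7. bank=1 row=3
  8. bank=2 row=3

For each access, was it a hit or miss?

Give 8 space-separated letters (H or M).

Answer: M M M M H M M M

Derivation:
Acc 1: bank0 row0 -> MISS (open row0); precharges=0
Acc 2: bank2 row0 -> MISS (open row0); precharges=0
Acc 3: bank0 row3 -> MISS (open row3); precharges=1
Acc 4: bank1 row4 -> MISS (open row4); precharges=1
Acc 5: bank2 row0 -> HIT
Acc 6: bank0 row1 -> MISS (open row1); precharges=2
Acc 7: bank1 row3 -> MISS (open row3); precharges=3
Acc 8: bank2 row3 -> MISS (open row3); precharges=4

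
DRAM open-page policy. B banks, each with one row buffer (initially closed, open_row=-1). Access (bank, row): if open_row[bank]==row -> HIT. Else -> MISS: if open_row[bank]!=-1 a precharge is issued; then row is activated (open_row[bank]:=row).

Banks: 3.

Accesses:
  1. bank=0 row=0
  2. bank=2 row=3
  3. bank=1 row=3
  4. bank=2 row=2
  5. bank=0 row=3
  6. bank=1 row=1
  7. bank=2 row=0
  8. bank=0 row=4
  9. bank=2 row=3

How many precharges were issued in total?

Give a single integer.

Answer: 6

Derivation:
Acc 1: bank0 row0 -> MISS (open row0); precharges=0
Acc 2: bank2 row3 -> MISS (open row3); precharges=0
Acc 3: bank1 row3 -> MISS (open row3); precharges=0
Acc 4: bank2 row2 -> MISS (open row2); precharges=1
Acc 5: bank0 row3 -> MISS (open row3); precharges=2
Acc 6: bank1 row1 -> MISS (open row1); precharges=3
Acc 7: bank2 row0 -> MISS (open row0); precharges=4
Acc 8: bank0 row4 -> MISS (open row4); precharges=5
Acc 9: bank2 row3 -> MISS (open row3); precharges=6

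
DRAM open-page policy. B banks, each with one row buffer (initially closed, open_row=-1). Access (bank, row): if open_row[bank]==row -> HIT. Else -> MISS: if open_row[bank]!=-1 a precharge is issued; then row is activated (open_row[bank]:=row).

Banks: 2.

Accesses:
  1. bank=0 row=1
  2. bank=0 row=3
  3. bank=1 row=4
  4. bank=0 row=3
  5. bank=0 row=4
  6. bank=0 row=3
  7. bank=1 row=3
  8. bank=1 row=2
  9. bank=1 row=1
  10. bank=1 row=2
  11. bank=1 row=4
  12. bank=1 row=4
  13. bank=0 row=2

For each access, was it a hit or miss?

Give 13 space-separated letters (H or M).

Answer: M M M H M M M M M M M H M

Derivation:
Acc 1: bank0 row1 -> MISS (open row1); precharges=0
Acc 2: bank0 row3 -> MISS (open row3); precharges=1
Acc 3: bank1 row4 -> MISS (open row4); precharges=1
Acc 4: bank0 row3 -> HIT
Acc 5: bank0 row4 -> MISS (open row4); precharges=2
Acc 6: bank0 row3 -> MISS (open row3); precharges=3
Acc 7: bank1 row3 -> MISS (open row3); precharges=4
Acc 8: bank1 row2 -> MISS (open row2); precharges=5
Acc 9: bank1 row1 -> MISS (open row1); precharges=6
Acc 10: bank1 row2 -> MISS (open row2); precharges=7
Acc 11: bank1 row4 -> MISS (open row4); precharges=8
Acc 12: bank1 row4 -> HIT
Acc 13: bank0 row2 -> MISS (open row2); precharges=9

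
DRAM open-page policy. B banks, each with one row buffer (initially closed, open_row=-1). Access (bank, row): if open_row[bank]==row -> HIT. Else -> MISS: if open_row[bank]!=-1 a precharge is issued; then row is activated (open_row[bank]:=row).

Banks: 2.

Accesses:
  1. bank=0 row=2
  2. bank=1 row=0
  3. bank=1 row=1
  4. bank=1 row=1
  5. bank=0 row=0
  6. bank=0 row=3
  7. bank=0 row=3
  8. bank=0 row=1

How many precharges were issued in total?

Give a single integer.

Answer: 4

Derivation:
Acc 1: bank0 row2 -> MISS (open row2); precharges=0
Acc 2: bank1 row0 -> MISS (open row0); precharges=0
Acc 3: bank1 row1 -> MISS (open row1); precharges=1
Acc 4: bank1 row1 -> HIT
Acc 5: bank0 row0 -> MISS (open row0); precharges=2
Acc 6: bank0 row3 -> MISS (open row3); precharges=3
Acc 7: bank0 row3 -> HIT
Acc 8: bank0 row1 -> MISS (open row1); precharges=4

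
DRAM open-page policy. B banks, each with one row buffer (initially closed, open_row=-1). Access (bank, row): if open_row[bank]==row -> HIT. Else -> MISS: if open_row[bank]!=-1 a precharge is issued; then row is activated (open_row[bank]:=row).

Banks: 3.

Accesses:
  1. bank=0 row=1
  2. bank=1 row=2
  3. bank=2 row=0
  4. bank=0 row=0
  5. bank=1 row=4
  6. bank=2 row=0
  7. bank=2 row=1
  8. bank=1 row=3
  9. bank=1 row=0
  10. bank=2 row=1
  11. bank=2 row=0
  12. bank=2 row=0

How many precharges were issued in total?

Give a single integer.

Acc 1: bank0 row1 -> MISS (open row1); precharges=0
Acc 2: bank1 row2 -> MISS (open row2); precharges=0
Acc 3: bank2 row0 -> MISS (open row0); precharges=0
Acc 4: bank0 row0 -> MISS (open row0); precharges=1
Acc 5: bank1 row4 -> MISS (open row4); precharges=2
Acc 6: bank2 row0 -> HIT
Acc 7: bank2 row1 -> MISS (open row1); precharges=3
Acc 8: bank1 row3 -> MISS (open row3); precharges=4
Acc 9: bank1 row0 -> MISS (open row0); precharges=5
Acc 10: bank2 row1 -> HIT
Acc 11: bank2 row0 -> MISS (open row0); precharges=6
Acc 12: bank2 row0 -> HIT

Answer: 6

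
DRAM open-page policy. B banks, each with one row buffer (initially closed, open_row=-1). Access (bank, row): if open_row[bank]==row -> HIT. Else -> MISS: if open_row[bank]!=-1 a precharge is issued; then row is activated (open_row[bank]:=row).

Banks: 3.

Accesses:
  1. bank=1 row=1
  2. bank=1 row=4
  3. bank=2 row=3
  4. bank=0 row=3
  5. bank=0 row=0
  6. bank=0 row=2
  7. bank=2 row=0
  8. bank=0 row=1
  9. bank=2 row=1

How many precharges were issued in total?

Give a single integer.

Acc 1: bank1 row1 -> MISS (open row1); precharges=0
Acc 2: bank1 row4 -> MISS (open row4); precharges=1
Acc 3: bank2 row3 -> MISS (open row3); precharges=1
Acc 4: bank0 row3 -> MISS (open row3); precharges=1
Acc 5: bank0 row0 -> MISS (open row0); precharges=2
Acc 6: bank0 row2 -> MISS (open row2); precharges=3
Acc 7: bank2 row0 -> MISS (open row0); precharges=4
Acc 8: bank0 row1 -> MISS (open row1); precharges=5
Acc 9: bank2 row1 -> MISS (open row1); precharges=6

Answer: 6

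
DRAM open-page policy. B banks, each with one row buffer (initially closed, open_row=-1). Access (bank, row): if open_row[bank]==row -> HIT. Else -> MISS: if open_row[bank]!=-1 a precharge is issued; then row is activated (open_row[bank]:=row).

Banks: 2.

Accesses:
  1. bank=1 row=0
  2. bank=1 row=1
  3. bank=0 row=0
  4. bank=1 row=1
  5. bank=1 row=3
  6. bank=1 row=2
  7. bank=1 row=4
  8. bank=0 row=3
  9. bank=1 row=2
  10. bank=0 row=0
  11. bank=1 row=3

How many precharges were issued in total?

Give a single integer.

Acc 1: bank1 row0 -> MISS (open row0); precharges=0
Acc 2: bank1 row1 -> MISS (open row1); precharges=1
Acc 3: bank0 row0 -> MISS (open row0); precharges=1
Acc 4: bank1 row1 -> HIT
Acc 5: bank1 row3 -> MISS (open row3); precharges=2
Acc 6: bank1 row2 -> MISS (open row2); precharges=3
Acc 7: bank1 row4 -> MISS (open row4); precharges=4
Acc 8: bank0 row3 -> MISS (open row3); precharges=5
Acc 9: bank1 row2 -> MISS (open row2); precharges=6
Acc 10: bank0 row0 -> MISS (open row0); precharges=7
Acc 11: bank1 row3 -> MISS (open row3); precharges=8

Answer: 8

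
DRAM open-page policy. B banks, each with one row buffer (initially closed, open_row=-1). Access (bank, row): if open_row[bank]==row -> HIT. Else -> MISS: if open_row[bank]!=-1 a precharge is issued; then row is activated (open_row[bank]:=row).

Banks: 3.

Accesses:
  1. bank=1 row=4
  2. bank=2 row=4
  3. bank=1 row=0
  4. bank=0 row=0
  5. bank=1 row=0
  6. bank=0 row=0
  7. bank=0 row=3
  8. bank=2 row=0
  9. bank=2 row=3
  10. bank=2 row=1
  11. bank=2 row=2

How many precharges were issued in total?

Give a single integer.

Acc 1: bank1 row4 -> MISS (open row4); precharges=0
Acc 2: bank2 row4 -> MISS (open row4); precharges=0
Acc 3: bank1 row0 -> MISS (open row0); precharges=1
Acc 4: bank0 row0 -> MISS (open row0); precharges=1
Acc 5: bank1 row0 -> HIT
Acc 6: bank0 row0 -> HIT
Acc 7: bank0 row3 -> MISS (open row3); precharges=2
Acc 8: bank2 row0 -> MISS (open row0); precharges=3
Acc 9: bank2 row3 -> MISS (open row3); precharges=4
Acc 10: bank2 row1 -> MISS (open row1); precharges=5
Acc 11: bank2 row2 -> MISS (open row2); precharges=6

Answer: 6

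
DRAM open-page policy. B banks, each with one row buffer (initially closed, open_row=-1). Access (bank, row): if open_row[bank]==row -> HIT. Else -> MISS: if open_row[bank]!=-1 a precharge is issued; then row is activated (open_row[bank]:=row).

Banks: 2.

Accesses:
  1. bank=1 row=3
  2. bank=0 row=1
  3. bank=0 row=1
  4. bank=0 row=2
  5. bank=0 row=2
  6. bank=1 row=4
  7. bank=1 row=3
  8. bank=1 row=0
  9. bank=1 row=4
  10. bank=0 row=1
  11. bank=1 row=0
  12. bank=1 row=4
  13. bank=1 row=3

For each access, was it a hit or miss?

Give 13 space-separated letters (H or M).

Acc 1: bank1 row3 -> MISS (open row3); precharges=0
Acc 2: bank0 row1 -> MISS (open row1); precharges=0
Acc 3: bank0 row1 -> HIT
Acc 4: bank0 row2 -> MISS (open row2); precharges=1
Acc 5: bank0 row2 -> HIT
Acc 6: bank1 row4 -> MISS (open row4); precharges=2
Acc 7: bank1 row3 -> MISS (open row3); precharges=3
Acc 8: bank1 row0 -> MISS (open row0); precharges=4
Acc 9: bank1 row4 -> MISS (open row4); precharges=5
Acc 10: bank0 row1 -> MISS (open row1); precharges=6
Acc 11: bank1 row0 -> MISS (open row0); precharges=7
Acc 12: bank1 row4 -> MISS (open row4); precharges=8
Acc 13: bank1 row3 -> MISS (open row3); precharges=9

Answer: M M H M H M M M M M M M M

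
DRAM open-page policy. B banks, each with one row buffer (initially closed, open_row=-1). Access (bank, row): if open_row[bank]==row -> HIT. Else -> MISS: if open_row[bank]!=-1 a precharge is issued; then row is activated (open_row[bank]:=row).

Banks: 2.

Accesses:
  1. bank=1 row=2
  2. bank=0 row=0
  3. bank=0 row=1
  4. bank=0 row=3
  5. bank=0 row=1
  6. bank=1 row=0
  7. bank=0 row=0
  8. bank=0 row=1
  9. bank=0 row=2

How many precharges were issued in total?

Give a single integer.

Acc 1: bank1 row2 -> MISS (open row2); precharges=0
Acc 2: bank0 row0 -> MISS (open row0); precharges=0
Acc 3: bank0 row1 -> MISS (open row1); precharges=1
Acc 4: bank0 row3 -> MISS (open row3); precharges=2
Acc 5: bank0 row1 -> MISS (open row1); precharges=3
Acc 6: bank1 row0 -> MISS (open row0); precharges=4
Acc 7: bank0 row0 -> MISS (open row0); precharges=5
Acc 8: bank0 row1 -> MISS (open row1); precharges=6
Acc 9: bank0 row2 -> MISS (open row2); precharges=7

Answer: 7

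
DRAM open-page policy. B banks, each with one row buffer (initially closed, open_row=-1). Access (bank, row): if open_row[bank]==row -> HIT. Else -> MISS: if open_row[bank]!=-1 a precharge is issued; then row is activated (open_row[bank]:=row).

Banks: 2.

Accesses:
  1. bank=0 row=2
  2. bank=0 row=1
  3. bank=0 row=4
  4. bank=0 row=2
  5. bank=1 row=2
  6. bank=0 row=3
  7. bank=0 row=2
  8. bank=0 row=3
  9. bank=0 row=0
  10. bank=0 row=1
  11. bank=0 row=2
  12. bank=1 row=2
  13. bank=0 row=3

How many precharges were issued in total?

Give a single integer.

Answer: 10

Derivation:
Acc 1: bank0 row2 -> MISS (open row2); precharges=0
Acc 2: bank0 row1 -> MISS (open row1); precharges=1
Acc 3: bank0 row4 -> MISS (open row4); precharges=2
Acc 4: bank0 row2 -> MISS (open row2); precharges=3
Acc 5: bank1 row2 -> MISS (open row2); precharges=3
Acc 6: bank0 row3 -> MISS (open row3); precharges=4
Acc 7: bank0 row2 -> MISS (open row2); precharges=5
Acc 8: bank0 row3 -> MISS (open row3); precharges=6
Acc 9: bank0 row0 -> MISS (open row0); precharges=7
Acc 10: bank0 row1 -> MISS (open row1); precharges=8
Acc 11: bank0 row2 -> MISS (open row2); precharges=9
Acc 12: bank1 row2 -> HIT
Acc 13: bank0 row3 -> MISS (open row3); precharges=10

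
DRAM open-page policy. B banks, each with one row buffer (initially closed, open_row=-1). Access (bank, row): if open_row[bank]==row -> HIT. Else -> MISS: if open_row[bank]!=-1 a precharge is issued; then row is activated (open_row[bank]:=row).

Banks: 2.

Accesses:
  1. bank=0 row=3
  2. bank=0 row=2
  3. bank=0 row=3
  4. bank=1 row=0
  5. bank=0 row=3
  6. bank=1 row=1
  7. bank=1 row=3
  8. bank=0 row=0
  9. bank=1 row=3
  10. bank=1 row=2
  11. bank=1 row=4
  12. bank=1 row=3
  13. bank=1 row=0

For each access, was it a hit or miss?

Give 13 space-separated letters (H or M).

Acc 1: bank0 row3 -> MISS (open row3); precharges=0
Acc 2: bank0 row2 -> MISS (open row2); precharges=1
Acc 3: bank0 row3 -> MISS (open row3); precharges=2
Acc 4: bank1 row0 -> MISS (open row0); precharges=2
Acc 5: bank0 row3 -> HIT
Acc 6: bank1 row1 -> MISS (open row1); precharges=3
Acc 7: bank1 row3 -> MISS (open row3); precharges=4
Acc 8: bank0 row0 -> MISS (open row0); precharges=5
Acc 9: bank1 row3 -> HIT
Acc 10: bank1 row2 -> MISS (open row2); precharges=6
Acc 11: bank1 row4 -> MISS (open row4); precharges=7
Acc 12: bank1 row3 -> MISS (open row3); precharges=8
Acc 13: bank1 row0 -> MISS (open row0); precharges=9

Answer: M M M M H M M M H M M M M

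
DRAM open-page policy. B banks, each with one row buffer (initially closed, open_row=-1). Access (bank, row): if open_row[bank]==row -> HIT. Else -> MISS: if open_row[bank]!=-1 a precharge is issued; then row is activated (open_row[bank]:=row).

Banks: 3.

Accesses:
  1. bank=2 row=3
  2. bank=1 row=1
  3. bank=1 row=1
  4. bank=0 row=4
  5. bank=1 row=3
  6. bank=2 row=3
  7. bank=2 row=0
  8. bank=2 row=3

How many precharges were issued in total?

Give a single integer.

Acc 1: bank2 row3 -> MISS (open row3); precharges=0
Acc 2: bank1 row1 -> MISS (open row1); precharges=0
Acc 3: bank1 row1 -> HIT
Acc 4: bank0 row4 -> MISS (open row4); precharges=0
Acc 5: bank1 row3 -> MISS (open row3); precharges=1
Acc 6: bank2 row3 -> HIT
Acc 7: bank2 row0 -> MISS (open row0); precharges=2
Acc 8: bank2 row3 -> MISS (open row3); precharges=3

Answer: 3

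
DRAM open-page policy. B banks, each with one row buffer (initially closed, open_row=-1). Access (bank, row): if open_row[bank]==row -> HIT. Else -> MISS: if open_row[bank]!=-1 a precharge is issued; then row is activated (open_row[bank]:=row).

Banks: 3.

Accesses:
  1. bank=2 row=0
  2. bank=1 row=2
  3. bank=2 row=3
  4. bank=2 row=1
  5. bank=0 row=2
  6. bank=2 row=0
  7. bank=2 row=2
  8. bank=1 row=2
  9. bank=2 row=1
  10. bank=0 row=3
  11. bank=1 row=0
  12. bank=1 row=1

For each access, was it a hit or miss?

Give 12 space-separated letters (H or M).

Acc 1: bank2 row0 -> MISS (open row0); precharges=0
Acc 2: bank1 row2 -> MISS (open row2); precharges=0
Acc 3: bank2 row3 -> MISS (open row3); precharges=1
Acc 4: bank2 row1 -> MISS (open row1); precharges=2
Acc 5: bank0 row2 -> MISS (open row2); precharges=2
Acc 6: bank2 row0 -> MISS (open row0); precharges=3
Acc 7: bank2 row2 -> MISS (open row2); precharges=4
Acc 8: bank1 row2 -> HIT
Acc 9: bank2 row1 -> MISS (open row1); precharges=5
Acc 10: bank0 row3 -> MISS (open row3); precharges=6
Acc 11: bank1 row0 -> MISS (open row0); precharges=7
Acc 12: bank1 row1 -> MISS (open row1); precharges=8

Answer: M M M M M M M H M M M M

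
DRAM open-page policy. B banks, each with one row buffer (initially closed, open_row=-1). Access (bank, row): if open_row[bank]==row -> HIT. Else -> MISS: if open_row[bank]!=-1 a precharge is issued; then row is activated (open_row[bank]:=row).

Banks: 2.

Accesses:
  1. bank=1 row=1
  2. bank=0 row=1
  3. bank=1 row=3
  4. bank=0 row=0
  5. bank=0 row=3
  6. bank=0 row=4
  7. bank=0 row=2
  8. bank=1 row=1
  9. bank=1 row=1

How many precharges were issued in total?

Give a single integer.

Answer: 6

Derivation:
Acc 1: bank1 row1 -> MISS (open row1); precharges=0
Acc 2: bank0 row1 -> MISS (open row1); precharges=0
Acc 3: bank1 row3 -> MISS (open row3); precharges=1
Acc 4: bank0 row0 -> MISS (open row0); precharges=2
Acc 5: bank0 row3 -> MISS (open row3); precharges=3
Acc 6: bank0 row4 -> MISS (open row4); precharges=4
Acc 7: bank0 row2 -> MISS (open row2); precharges=5
Acc 8: bank1 row1 -> MISS (open row1); precharges=6
Acc 9: bank1 row1 -> HIT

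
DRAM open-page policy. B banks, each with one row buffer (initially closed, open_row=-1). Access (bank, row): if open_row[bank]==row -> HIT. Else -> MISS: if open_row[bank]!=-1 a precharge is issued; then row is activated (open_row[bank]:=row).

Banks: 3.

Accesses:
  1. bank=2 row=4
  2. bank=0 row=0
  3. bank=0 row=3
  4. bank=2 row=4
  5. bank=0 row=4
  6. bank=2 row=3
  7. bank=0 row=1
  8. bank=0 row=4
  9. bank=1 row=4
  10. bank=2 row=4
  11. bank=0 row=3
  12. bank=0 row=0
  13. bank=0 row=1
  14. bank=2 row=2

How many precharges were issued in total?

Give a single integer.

Acc 1: bank2 row4 -> MISS (open row4); precharges=0
Acc 2: bank0 row0 -> MISS (open row0); precharges=0
Acc 3: bank0 row3 -> MISS (open row3); precharges=1
Acc 4: bank2 row4 -> HIT
Acc 5: bank0 row4 -> MISS (open row4); precharges=2
Acc 6: bank2 row3 -> MISS (open row3); precharges=3
Acc 7: bank0 row1 -> MISS (open row1); precharges=4
Acc 8: bank0 row4 -> MISS (open row4); precharges=5
Acc 9: bank1 row4 -> MISS (open row4); precharges=5
Acc 10: bank2 row4 -> MISS (open row4); precharges=6
Acc 11: bank0 row3 -> MISS (open row3); precharges=7
Acc 12: bank0 row0 -> MISS (open row0); precharges=8
Acc 13: bank0 row1 -> MISS (open row1); precharges=9
Acc 14: bank2 row2 -> MISS (open row2); precharges=10

Answer: 10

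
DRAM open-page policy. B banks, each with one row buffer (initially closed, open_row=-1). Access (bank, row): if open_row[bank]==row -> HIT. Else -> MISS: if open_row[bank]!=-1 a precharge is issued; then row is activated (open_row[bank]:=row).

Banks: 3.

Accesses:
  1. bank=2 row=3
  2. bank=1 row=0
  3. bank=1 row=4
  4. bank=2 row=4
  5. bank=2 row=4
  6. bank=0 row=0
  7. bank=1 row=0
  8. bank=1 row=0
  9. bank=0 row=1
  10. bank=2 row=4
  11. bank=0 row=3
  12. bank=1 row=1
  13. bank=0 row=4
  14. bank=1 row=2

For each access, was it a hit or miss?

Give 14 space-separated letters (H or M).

Acc 1: bank2 row3 -> MISS (open row3); precharges=0
Acc 2: bank1 row0 -> MISS (open row0); precharges=0
Acc 3: bank1 row4 -> MISS (open row4); precharges=1
Acc 4: bank2 row4 -> MISS (open row4); precharges=2
Acc 5: bank2 row4 -> HIT
Acc 6: bank0 row0 -> MISS (open row0); precharges=2
Acc 7: bank1 row0 -> MISS (open row0); precharges=3
Acc 8: bank1 row0 -> HIT
Acc 9: bank0 row1 -> MISS (open row1); precharges=4
Acc 10: bank2 row4 -> HIT
Acc 11: bank0 row3 -> MISS (open row3); precharges=5
Acc 12: bank1 row1 -> MISS (open row1); precharges=6
Acc 13: bank0 row4 -> MISS (open row4); precharges=7
Acc 14: bank1 row2 -> MISS (open row2); precharges=8

Answer: M M M M H M M H M H M M M M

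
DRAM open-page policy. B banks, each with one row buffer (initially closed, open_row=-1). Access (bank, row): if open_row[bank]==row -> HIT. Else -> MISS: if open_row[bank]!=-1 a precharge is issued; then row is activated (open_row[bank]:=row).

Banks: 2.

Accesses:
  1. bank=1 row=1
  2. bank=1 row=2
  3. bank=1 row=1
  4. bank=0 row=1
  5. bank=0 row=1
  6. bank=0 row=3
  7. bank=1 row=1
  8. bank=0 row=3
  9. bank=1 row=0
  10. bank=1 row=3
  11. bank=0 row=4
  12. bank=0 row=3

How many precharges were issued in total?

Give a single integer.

Answer: 7

Derivation:
Acc 1: bank1 row1 -> MISS (open row1); precharges=0
Acc 2: bank1 row2 -> MISS (open row2); precharges=1
Acc 3: bank1 row1 -> MISS (open row1); precharges=2
Acc 4: bank0 row1 -> MISS (open row1); precharges=2
Acc 5: bank0 row1 -> HIT
Acc 6: bank0 row3 -> MISS (open row3); precharges=3
Acc 7: bank1 row1 -> HIT
Acc 8: bank0 row3 -> HIT
Acc 9: bank1 row0 -> MISS (open row0); precharges=4
Acc 10: bank1 row3 -> MISS (open row3); precharges=5
Acc 11: bank0 row4 -> MISS (open row4); precharges=6
Acc 12: bank0 row3 -> MISS (open row3); precharges=7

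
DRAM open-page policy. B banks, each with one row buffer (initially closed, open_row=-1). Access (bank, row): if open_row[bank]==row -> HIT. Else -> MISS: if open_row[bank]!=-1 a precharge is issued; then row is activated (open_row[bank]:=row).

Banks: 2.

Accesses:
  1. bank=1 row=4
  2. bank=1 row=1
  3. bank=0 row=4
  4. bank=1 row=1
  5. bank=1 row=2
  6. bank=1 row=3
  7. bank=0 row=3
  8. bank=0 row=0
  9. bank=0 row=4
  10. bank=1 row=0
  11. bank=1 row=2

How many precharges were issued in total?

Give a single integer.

Answer: 8

Derivation:
Acc 1: bank1 row4 -> MISS (open row4); precharges=0
Acc 2: bank1 row1 -> MISS (open row1); precharges=1
Acc 3: bank0 row4 -> MISS (open row4); precharges=1
Acc 4: bank1 row1 -> HIT
Acc 5: bank1 row2 -> MISS (open row2); precharges=2
Acc 6: bank1 row3 -> MISS (open row3); precharges=3
Acc 7: bank0 row3 -> MISS (open row3); precharges=4
Acc 8: bank0 row0 -> MISS (open row0); precharges=5
Acc 9: bank0 row4 -> MISS (open row4); precharges=6
Acc 10: bank1 row0 -> MISS (open row0); precharges=7
Acc 11: bank1 row2 -> MISS (open row2); precharges=8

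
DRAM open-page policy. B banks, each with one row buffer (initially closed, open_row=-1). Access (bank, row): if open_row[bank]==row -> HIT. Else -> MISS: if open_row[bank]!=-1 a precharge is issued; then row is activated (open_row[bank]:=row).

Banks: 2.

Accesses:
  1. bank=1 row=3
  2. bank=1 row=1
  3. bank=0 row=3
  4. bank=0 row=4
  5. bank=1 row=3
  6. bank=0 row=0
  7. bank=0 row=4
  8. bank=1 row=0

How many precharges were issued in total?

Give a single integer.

Answer: 6

Derivation:
Acc 1: bank1 row3 -> MISS (open row3); precharges=0
Acc 2: bank1 row1 -> MISS (open row1); precharges=1
Acc 3: bank0 row3 -> MISS (open row3); precharges=1
Acc 4: bank0 row4 -> MISS (open row4); precharges=2
Acc 5: bank1 row3 -> MISS (open row3); precharges=3
Acc 6: bank0 row0 -> MISS (open row0); precharges=4
Acc 7: bank0 row4 -> MISS (open row4); precharges=5
Acc 8: bank1 row0 -> MISS (open row0); precharges=6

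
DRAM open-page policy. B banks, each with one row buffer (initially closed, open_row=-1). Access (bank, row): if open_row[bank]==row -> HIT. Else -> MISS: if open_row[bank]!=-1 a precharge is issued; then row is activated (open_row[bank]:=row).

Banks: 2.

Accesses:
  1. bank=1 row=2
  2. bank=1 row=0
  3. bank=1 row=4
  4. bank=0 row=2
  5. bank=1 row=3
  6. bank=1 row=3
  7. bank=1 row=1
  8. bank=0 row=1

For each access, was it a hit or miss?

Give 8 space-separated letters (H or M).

Answer: M M M M M H M M

Derivation:
Acc 1: bank1 row2 -> MISS (open row2); precharges=0
Acc 2: bank1 row0 -> MISS (open row0); precharges=1
Acc 3: bank1 row4 -> MISS (open row4); precharges=2
Acc 4: bank0 row2 -> MISS (open row2); precharges=2
Acc 5: bank1 row3 -> MISS (open row3); precharges=3
Acc 6: bank1 row3 -> HIT
Acc 7: bank1 row1 -> MISS (open row1); precharges=4
Acc 8: bank0 row1 -> MISS (open row1); precharges=5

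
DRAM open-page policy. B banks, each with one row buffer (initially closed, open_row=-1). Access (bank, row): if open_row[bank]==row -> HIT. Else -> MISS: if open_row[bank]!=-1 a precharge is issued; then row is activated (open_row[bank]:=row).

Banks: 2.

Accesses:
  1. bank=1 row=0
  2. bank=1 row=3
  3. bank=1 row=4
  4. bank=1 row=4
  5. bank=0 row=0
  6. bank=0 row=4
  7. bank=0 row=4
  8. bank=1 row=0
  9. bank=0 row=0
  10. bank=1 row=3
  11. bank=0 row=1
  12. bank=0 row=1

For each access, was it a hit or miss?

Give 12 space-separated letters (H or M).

Acc 1: bank1 row0 -> MISS (open row0); precharges=0
Acc 2: bank1 row3 -> MISS (open row3); precharges=1
Acc 3: bank1 row4 -> MISS (open row4); precharges=2
Acc 4: bank1 row4 -> HIT
Acc 5: bank0 row0 -> MISS (open row0); precharges=2
Acc 6: bank0 row4 -> MISS (open row4); precharges=3
Acc 7: bank0 row4 -> HIT
Acc 8: bank1 row0 -> MISS (open row0); precharges=4
Acc 9: bank0 row0 -> MISS (open row0); precharges=5
Acc 10: bank1 row3 -> MISS (open row3); precharges=6
Acc 11: bank0 row1 -> MISS (open row1); precharges=7
Acc 12: bank0 row1 -> HIT

Answer: M M M H M M H M M M M H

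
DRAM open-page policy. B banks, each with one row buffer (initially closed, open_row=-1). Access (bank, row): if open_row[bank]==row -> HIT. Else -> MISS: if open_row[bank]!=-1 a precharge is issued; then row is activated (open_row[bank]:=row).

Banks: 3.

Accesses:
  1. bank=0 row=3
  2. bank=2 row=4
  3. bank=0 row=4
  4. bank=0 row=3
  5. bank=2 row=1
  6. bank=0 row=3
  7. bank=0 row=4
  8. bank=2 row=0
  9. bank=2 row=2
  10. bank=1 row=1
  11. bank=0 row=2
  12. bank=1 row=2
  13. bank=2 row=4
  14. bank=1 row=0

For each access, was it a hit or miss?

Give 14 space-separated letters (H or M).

Answer: M M M M M H M M M M M M M M

Derivation:
Acc 1: bank0 row3 -> MISS (open row3); precharges=0
Acc 2: bank2 row4 -> MISS (open row4); precharges=0
Acc 3: bank0 row4 -> MISS (open row4); precharges=1
Acc 4: bank0 row3 -> MISS (open row3); precharges=2
Acc 5: bank2 row1 -> MISS (open row1); precharges=3
Acc 6: bank0 row3 -> HIT
Acc 7: bank0 row4 -> MISS (open row4); precharges=4
Acc 8: bank2 row0 -> MISS (open row0); precharges=5
Acc 9: bank2 row2 -> MISS (open row2); precharges=6
Acc 10: bank1 row1 -> MISS (open row1); precharges=6
Acc 11: bank0 row2 -> MISS (open row2); precharges=7
Acc 12: bank1 row2 -> MISS (open row2); precharges=8
Acc 13: bank2 row4 -> MISS (open row4); precharges=9
Acc 14: bank1 row0 -> MISS (open row0); precharges=10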